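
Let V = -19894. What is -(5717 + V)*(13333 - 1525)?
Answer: 167402016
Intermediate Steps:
-(5717 + V)*(13333 - 1525) = -(5717 - 19894)*(13333 - 1525) = -(-14177)*11808 = -1*(-167402016) = 167402016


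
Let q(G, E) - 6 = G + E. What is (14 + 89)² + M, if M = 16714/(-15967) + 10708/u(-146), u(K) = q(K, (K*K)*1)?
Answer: 896725582225/84529298 ≈ 10608.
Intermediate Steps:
q(G, E) = 6 + E + G (q(G, E) = 6 + (G + E) = 6 + (E + G) = 6 + E + G)
u(K) = 6 + K + K² (u(K) = 6 + (K*K)*1 + K = 6 + K²*1 + K = 6 + K² + K = 6 + K + K²)
M = -45740257/84529298 (M = 16714/(-15967) + 10708/(6 - 146 + (-146)²) = 16714*(-1/15967) + 10708/(6 - 146 + 21316) = -16714/15967 + 10708/21176 = -16714/15967 + 10708*(1/21176) = -16714/15967 + 2677/5294 = -45740257/84529298 ≈ -0.54112)
(14 + 89)² + M = (14 + 89)² - 45740257/84529298 = 103² - 45740257/84529298 = 10609 - 45740257/84529298 = 896725582225/84529298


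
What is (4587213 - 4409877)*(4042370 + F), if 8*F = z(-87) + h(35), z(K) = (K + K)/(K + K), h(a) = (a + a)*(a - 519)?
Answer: 716106730527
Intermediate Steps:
h(a) = 2*a*(-519 + a) (h(a) = (2*a)*(-519 + a) = 2*a*(-519 + a))
z(K) = 1 (z(K) = (2*K)/((2*K)) = (2*K)*(1/(2*K)) = 1)
F = -33879/8 (F = (1 + 2*35*(-519 + 35))/8 = (1 + 2*35*(-484))/8 = (1 - 33880)/8 = (⅛)*(-33879) = -33879/8 ≈ -4234.9)
(4587213 - 4409877)*(4042370 + F) = (4587213 - 4409877)*(4042370 - 33879/8) = 177336*(32305081/8) = 716106730527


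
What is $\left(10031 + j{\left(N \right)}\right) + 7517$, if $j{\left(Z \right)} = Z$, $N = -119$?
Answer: $17429$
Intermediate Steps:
$\left(10031 + j{\left(N \right)}\right) + 7517 = \left(10031 - 119\right) + 7517 = 9912 + 7517 = 17429$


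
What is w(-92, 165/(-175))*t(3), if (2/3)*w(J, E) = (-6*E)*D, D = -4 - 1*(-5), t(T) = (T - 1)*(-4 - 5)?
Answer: -5346/35 ≈ -152.74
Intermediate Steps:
t(T) = 9 - 9*T (t(T) = (-1 + T)*(-9) = 9 - 9*T)
D = 1 (D = -4 + 5 = 1)
w(J, E) = -9*E (w(J, E) = 3*(-6*E*1)/2 = 3*(-6*E)/2 = -9*E)
w(-92, 165/(-175))*t(3) = (-1485/(-175))*(9 - 9*3) = (-1485*(-1)/175)*(9 - 27) = -9*(-33/35)*(-18) = (297/35)*(-18) = -5346/35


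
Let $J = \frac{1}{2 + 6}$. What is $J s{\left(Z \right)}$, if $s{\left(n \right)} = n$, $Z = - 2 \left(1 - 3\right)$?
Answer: $\frac{1}{2} \approx 0.5$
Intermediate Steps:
$Z = 4$ ($Z = \left(-2\right) \left(-2\right) = 4$)
$J = \frac{1}{8} \approx 0.125$
$J s{\left(Z \right)} = \frac{1}{8} \cdot 4 = \frac{1}{2}$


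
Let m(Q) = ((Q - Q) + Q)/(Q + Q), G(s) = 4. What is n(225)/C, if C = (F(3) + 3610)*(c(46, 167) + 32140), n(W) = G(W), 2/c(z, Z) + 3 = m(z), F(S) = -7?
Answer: 5/144746922 ≈ 3.4543e-8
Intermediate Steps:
m(Q) = ½ (m(Q) = (0 + Q)/((2*Q)) = Q*(1/(2*Q)) = ½)
c(z, Z) = -⅘ (c(z, Z) = 2/(-3 + ½) = 2/(-5/2) = 2*(-⅖) = -⅘)
n(W) = 4
C = 578987688/5 (C = (-7 + 3610)*(-⅘ + 32140) = 3603*(160696/5) = 578987688/5 ≈ 1.1580e+8)
n(225)/C = 4/(578987688/5) = 4*(5/578987688) = 5/144746922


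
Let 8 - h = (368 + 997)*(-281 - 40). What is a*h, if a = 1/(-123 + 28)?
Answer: -438173/95 ≈ -4612.3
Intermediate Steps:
h = 438173 (h = 8 - (368 + 997)*(-281 - 40) = 8 - 1365*(-321) = 8 - 1*(-438165) = 8 + 438165 = 438173)
a = -1/95 (a = 1/(-95) = -1/95 ≈ -0.010526)
a*h = -1/95*438173 = -438173/95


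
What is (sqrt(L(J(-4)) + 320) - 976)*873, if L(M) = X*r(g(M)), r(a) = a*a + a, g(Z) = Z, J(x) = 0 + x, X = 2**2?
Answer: -852048 + 3492*sqrt(23) ≈ -8.3530e+5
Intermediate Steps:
X = 4
J(x) = x
r(a) = a + a**2 (r(a) = a**2 + a = a + a**2)
L(M) = 4*M*(1 + M) (L(M) = 4*(M*(1 + M)) = 4*M*(1 + M))
(sqrt(L(J(-4)) + 320) - 976)*873 = (sqrt(4*(-4)*(1 - 4) + 320) - 976)*873 = (sqrt(4*(-4)*(-3) + 320) - 976)*873 = (sqrt(48 + 320) - 976)*873 = (sqrt(368) - 976)*873 = (4*sqrt(23) - 976)*873 = (-976 + 4*sqrt(23))*873 = -852048 + 3492*sqrt(23)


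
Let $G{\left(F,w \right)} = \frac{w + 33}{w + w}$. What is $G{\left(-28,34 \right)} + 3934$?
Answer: $\frac{267579}{68} \approx 3935.0$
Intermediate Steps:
$G{\left(F,w \right)} = \frac{33 + w}{2 w}$
$G{\left(-28,34 \right)} + 3934 = \frac{33 + 34}{2 \cdot 34} + 3934 = \frac{1}{2} \cdot \frac{1}{34} \cdot 67 + 3934 = \frac{67}{68} + 3934 = \frac{267579}{68}$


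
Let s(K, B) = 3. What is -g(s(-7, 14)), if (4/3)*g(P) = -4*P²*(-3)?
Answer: -81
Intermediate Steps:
g(P) = 9*P² (g(P) = 3*(-4*P²*(-3))/4 = 3*(12*P²)/4 = 9*P²)
-g(s(-7, 14)) = -9*3² = -9*9 = -1*81 = -81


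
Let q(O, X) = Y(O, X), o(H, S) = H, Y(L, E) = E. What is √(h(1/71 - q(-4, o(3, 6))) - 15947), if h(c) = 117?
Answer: I*√15830 ≈ 125.82*I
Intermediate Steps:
q(O, X) = X
√(h(1/71 - q(-4, o(3, 6))) - 15947) = √(117 - 15947) = √(-15830) = I*√15830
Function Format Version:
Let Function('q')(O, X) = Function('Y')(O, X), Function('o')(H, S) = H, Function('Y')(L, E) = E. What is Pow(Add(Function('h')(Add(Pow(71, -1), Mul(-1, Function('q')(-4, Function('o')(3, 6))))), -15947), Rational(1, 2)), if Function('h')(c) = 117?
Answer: Mul(I, Pow(15830, Rational(1, 2))) ≈ Mul(125.82, I)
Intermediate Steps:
Function('q')(O, X) = X
Pow(Add(Function('h')(Add(Pow(71, -1), Mul(-1, Function('q')(-4, Function('o')(3, 6))))), -15947), Rational(1, 2)) = Pow(Add(117, -15947), Rational(1, 2)) = Pow(-15830, Rational(1, 2)) = Mul(I, Pow(15830, Rational(1, 2)))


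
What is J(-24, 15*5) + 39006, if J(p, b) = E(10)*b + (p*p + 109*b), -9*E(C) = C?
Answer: 143021/3 ≈ 47674.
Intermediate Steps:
E(C) = -C/9
J(p, b) = p² + 971*b/9 (J(p, b) = (-⅑*10)*b + (p*p + 109*b) = -10*b/9 + (p² + 109*b) = p² + 971*b/9)
J(-24, 15*5) + 39006 = ((-24)² + 971*(15*5)/9) + 39006 = (576 + (971/9)*75) + 39006 = (576 + 24275/3) + 39006 = 26003/3 + 39006 = 143021/3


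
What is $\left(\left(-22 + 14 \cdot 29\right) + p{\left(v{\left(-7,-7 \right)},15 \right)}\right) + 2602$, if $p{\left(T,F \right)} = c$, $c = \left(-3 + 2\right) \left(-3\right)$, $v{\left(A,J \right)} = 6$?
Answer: $2989$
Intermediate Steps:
$c = 3$ ($c = \left(-1\right) \left(-3\right) = 3$)
$p{\left(T,F \right)} = 3$
$\left(\left(-22 + 14 \cdot 29\right) + p{\left(v{\left(-7,-7 \right)},15 \right)}\right) + 2602 = \left(\left(-22 + 14 \cdot 29\right) + 3\right) + 2602 = \left(\left(-22 + 406\right) + 3\right) + 2602 = \left(384 + 3\right) + 2602 = 387 + 2602 = 2989$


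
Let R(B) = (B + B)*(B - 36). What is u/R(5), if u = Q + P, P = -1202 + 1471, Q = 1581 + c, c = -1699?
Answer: -151/310 ≈ -0.48710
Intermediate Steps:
Q = -118 (Q = 1581 - 1699 = -118)
P = 269
u = 151 (u = -118 + 269 = 151)
R(B) = 2*B*(-36 + B) (R(B) = (2*B)*(-36 + B) = 2*B*(-36 + B))
u/R(5) = 151/((2*5*(-36 + 5))) = 151/((2*5*(-31))) = 151/(-310) = 151*(-1/310) = -151/310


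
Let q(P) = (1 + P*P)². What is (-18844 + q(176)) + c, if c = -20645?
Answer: 959535040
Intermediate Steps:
q(P) = (1 + P²)²
(-18844 + q(176)) + c = (-18844 + (1 + 176²)²) - 20645 = (-18844 + (1 + 30976)²) - 20645 = (-18844 + 30977²) - 20645 = (-18844 + 959574529) - 20645 = 959555685 - 20645 = 959535040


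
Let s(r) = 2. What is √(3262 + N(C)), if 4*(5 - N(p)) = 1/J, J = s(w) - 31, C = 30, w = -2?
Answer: √10990217/58 ≈ 57.158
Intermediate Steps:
J = -29 (J = 2 - 31 = -29)
N(p) = 581/116 (N(p) = 5 - ¼/(-29) = 5 - ¼*(-1/29) = 5 + 1/116 = 581/116)
√(3262 + N(C)) = √(3262 + 581/116) = √(378973/116) = √10990217/58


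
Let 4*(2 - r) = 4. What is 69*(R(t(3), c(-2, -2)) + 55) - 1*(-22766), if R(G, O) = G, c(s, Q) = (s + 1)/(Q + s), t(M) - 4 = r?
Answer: 26906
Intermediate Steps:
r = 1 (r = 2 - ¼*4 = 2 - 1 = 1)
t(M) = 5 (t(M) = 4 + 1 = 5)
c(s, Q) = (1 + s)/(Q + s)
69*(R(t(3), c(-2, -2)) + 55) - 1*(-22766) = 69*(5 + 55) - 1*(-22766) = 69*60 + 22766 = 4140 + 22766 = 26906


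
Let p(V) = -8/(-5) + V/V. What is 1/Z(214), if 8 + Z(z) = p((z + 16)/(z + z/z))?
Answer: -5/27 ≈ -0.18519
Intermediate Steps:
p(V) = 13/5 (p(V) = -8*(-⅕) + 1 = 8/5 + 1 = 13/5)
Z(z) = -27/5 (Z(z) = -8 + 13/5 = -27/5)
1/Z(214) = 1/(-27/5) = -5/27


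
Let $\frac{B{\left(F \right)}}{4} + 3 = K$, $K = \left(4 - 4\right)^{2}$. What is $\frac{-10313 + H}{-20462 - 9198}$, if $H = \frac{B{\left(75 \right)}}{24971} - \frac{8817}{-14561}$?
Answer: $\frac{937403742557}{2696114250365} \approx 0.34769$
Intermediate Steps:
$K = 0$ ($K = 0^{2} = 0$)
$B{\left(F \right)} = -12$ ($B{\left(F \right)} = -12 + 4 \cdot 0 = -12 + 0 = -12$)
$H = \frac{219994575}{363602731}$ ($H = - \frac{12}{24971} - \frac{8817}{-14561} = \left(-12\right) \frac{1}{24971} - - \frac{8817}{14561} = - \frac{12}{24971} + \frac{8817}{14561} = \frac{219994575}{363602731} \approx 0.60504$)
$\frac{-10313 + H}{-20462 - 9198} = \frac{-10313 + \frac{219994575}{363602731}}{-20462 - 9198} = - \frac{3749614970228}{363602731 \left(-29660\right)} = \left(- \frac{3749614970228}{363602731}\right) \left(- \frac{1}{29660}\right) = \frac{937403742557}{2696114250365}$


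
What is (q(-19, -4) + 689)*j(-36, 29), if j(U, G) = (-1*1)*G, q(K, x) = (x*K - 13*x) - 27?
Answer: -22910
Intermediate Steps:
q(K, x) = -27 - 13*x + K*x (q(K, x) = (K*x - 13*x) - 27 = (-13*x + K*x) - 27 = -27 - 13*x + K*x)
j(U, G) = -G
(q(-19, -4) + 689)*j(-36, 29) = ((-27 - 13*(-4) - 19*(-4)) + 689)*(-1*29) = ((-27 + 52 + 76) + 689)*(-29) = (101 + 689)*(-29) = 790*(-29) = -22910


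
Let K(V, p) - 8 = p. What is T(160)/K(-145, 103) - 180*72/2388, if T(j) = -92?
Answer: -138188/22089 ≈ -6.2560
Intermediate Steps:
K(V, p) = 8 + p
T(160)/K(-145, 103) - 180*72/2388 = -92/(8 + 103) - 180*72/2388 = -92/111 - 12960*1/2388 = -92*1/111 - 1080/199 = -92/111 - 1080/199 = -138188/22089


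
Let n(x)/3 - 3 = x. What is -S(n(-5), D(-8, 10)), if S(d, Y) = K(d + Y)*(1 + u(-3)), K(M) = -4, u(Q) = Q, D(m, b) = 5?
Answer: -8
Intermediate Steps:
n(x) = 9 + 3*x
S(d, Y) = 8 (S(d, Y) = -4*(1 - 3) = -4*(-2) = 8)
-S(n(-5), D(-8, 10)) = -1*8 = -8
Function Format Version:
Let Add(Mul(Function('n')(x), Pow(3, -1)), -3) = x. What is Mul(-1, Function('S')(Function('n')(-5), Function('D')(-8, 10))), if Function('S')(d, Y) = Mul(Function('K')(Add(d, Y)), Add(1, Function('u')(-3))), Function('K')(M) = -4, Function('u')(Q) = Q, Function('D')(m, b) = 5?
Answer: -8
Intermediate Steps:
Function('n')(x) = Add(9, Mul(3, x))
Function('S')(d, Y) = 8 (Function('S')(d, Y) = Mul(-4, Add(1, -3)) = Mul(-4, -2) = 8)
Mul(-1, Function('S')(Function('n')(-5), Function('D')(-8, 10))) = Mul(-1, 8) = -8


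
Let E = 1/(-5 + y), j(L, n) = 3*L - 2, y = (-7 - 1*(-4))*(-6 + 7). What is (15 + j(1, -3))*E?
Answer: -2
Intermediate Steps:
y = -3 (y = (-7 + 4)*1 = -3*1 = -3)
j(L, n) = -2 + 3*L
E = -⅛ (E = 1/(-5 - 3) = 1/(-8) = -⅛ ≈ -0.12500)
(15 + j(1, -3))*E = (15 + (-2 + 3*1))*(-⅛) = (15 + (-2 + 3))*(-⅛) = (15 + 1)*(-⅛) = 16*(-⅛) = -2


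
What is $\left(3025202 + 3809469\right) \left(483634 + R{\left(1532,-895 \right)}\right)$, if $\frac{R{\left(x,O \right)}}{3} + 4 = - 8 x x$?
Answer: $-381681887600134$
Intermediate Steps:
$R{\left(x,O \right)} = -12 - 24 x^{2}$ ($R{\left(x,O \right)} = -12 + 3 \left(- 8 x x\right) = -12 + 3 \left(- 8 x^{2}\right) = -12 - 24 x^{2}$)
$\left(3025202 + 3809469\right) \left(483634 + R{\left(1532,-895 \right)}\right) = \left(3025202 + 3809469\right) \left(483634 - \left(12 + 24 \cdot 1532^{2}\right)\right) = 6834671 \left(483634 - 56328588\right) = 6834671 \left(-55844954\right) = -381681887600134$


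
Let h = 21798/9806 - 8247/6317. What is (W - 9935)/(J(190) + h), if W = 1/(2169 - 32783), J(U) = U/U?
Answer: -9420212960124841/1818048912502 ≈ -5181.5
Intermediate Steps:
J(U) = 1
W = -1/30614 (W = 1/(-30614) = -1/30614 ≈ -3.2665e-5)
h = 28413942/30972251 (h = 21798*(1/9806) - 8247*1/6317 = 10899/4903 - 8247/6317 = 28413942/30972251 ≈ 0.91740)
(W - 9935)/(J(190) + h) = (-1/30614 - 9935)/(1 + 28413942/30972251) = -304150091/(30614*59386193/30972251) = -304150091/30614*30972251/59386193 = -9420212960124841/1818048912502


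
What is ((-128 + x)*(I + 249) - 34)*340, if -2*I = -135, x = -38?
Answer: -17874820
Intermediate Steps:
I = 135/2 (I = -½*(-135) = 135/2 ≈ 67.500)
((-128 + x)*(I + 249) - 34)*340 = ((-128 - 38)*(135/2 + 249) - 34)*340 = (-166*633/2 - 34)*340 = (-52539 - 34)*340 = -52573*340 = -17874820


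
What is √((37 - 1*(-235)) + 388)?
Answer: 2*√165 ≈ 25.690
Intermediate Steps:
√((37 - 1*(-235)) + 388) = √((37 + 235) + 388) = √(272 + 388) = √660 = 2*√165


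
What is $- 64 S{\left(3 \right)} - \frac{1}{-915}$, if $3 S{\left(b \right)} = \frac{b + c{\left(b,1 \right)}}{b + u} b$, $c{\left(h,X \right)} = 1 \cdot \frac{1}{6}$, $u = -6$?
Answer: $\frac{185443}{2745} \approx 67.557$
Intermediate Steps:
$c{\left(h,X \right)} = \frac{1}{6}$ ($c{\left(h,X \right)} = 1 \cdot \frac{1}{6} = \frac{1}{6}$)
$S{\left(b \right)} = \frac{b \left(\frac{1}{6} + b\right)}{3 \left(-6 + b\right)}$ ($S{\left(b \right)} = \frac{\frac{b + \frac{1}{6}}{b - 6} b}{3} = \frac{\frac{\frac{1}{6} + b}{-6 + b} b}{3} = \frac{b \frac{1}{-6 + b} \left(\frac{1}{6} + b\right)}{3} = \frac{b \left(\frac{1}{6} + b\right)}{3 \left(-6 + b\right)}$)
$- 64 S{\left(3 \right)} - \frac{1}{-915} = - 64 \cdot \frac{1}{18} \cdot 3 \frac{1}{-6 + 3} \left(1 + 6 \cdot 3\right) - \frac{1}{-915} = - 64 \cdot \frac{1}{18} \cdot 3 \frac{1}{-3} \left(1 + 18\right) - - \frac{1}{915} = - 64 \cdot \frac{1}{18} \cdot 3 \left(- \frac{1}{3}\right) 19 + \frac{1}{915} = \left(-64\right) \left(- \frac{19}{18}\right) + \frac{1}{915} = \frac{608}{9} + \frac{1}{915} = \frac{185443}{2745}$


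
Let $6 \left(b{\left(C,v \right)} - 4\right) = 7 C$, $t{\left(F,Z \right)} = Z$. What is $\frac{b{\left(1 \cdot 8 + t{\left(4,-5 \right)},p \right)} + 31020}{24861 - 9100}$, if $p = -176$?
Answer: $\frac{62055}{31522} \approx 1.9686$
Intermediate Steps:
$b{\left(C,v \right)} = 4 + \frac{7 C}{6}$
$\frac{b{\left(1 \cdot 8 + t{\left(4,-5 \right)},p \right)} + 31020}{24861 - 9100} = \frac{\left(4 + \frac{7 \left(1 \cdot 8 - 5\right)}{6}\right) + 31020}{24861 - 9100} = \frac{\left(4 + \frac{7 \left(8 - 5\right)}{6}\right) + 31020}{15761} = \left(\left(4 + \frac{7}{6} \cdot 3\right) + 31020\right) \frac{1}{15761} = \left(\left(4 + \frac{7}{2}\right) + 31020\right) \frac{1}{15761} = \left(\frac{15}{2} + 31020\right) \frac{1}{15761} = \frac{62055}{2} \cdot \frac{1}{15761} = \frac{62055}{31522}$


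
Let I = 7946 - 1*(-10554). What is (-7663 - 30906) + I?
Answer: -20069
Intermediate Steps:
I = 18500 (I = 7946 + 10554 = 18500)
(-7663 - 30906) + I = (-7663 - 30906) + 18500 = -38569 + 18500 = -20069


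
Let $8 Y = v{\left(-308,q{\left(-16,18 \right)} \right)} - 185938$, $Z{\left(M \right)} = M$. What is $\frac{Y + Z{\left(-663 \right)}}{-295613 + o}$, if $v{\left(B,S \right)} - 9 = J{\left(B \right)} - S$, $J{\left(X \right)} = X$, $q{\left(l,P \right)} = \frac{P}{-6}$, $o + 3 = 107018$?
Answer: $\frac{31923}{251464} \approx 0.12695$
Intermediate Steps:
$o = 107015$ ($o = -3 + 107018 = 107015$)
$q{\left(l,P \right)} = - \frac{P}{6}$ ($q{\left(l,P \right)} = P \left(- \frac{1}{6}\right) = - \frac{P}{6}$)
$v{\left(B,S \right)} = 9 + B - S$ ($v{\left(B,S \right)} = 9 + \left(B - S\right) = 9 + B - S$)
$Y = - \frac{93117}{4}$ ($Y = \frac{\left(9 - 308 - \left(- \frac{1}{6}\right) 18\right) - 185938}{8} = \frac{\left(9 - 308 - -3\right) - 185938}{8} = \frac{\left(9 - 308 + 3\right) - 185938}{8} = \frac{-296 - 185938}{8} = \frac{1}{8} \left(-186234\right) = - \frac{93117}{4} \approx -23279.0$)
$\frac{Y + Z{\left(-663 \right)}}{-295613 + o} = \frac{- \frac{93117}{4} - 663}{-295613 + 107015} = - \frac{95769}{4 \left(-188598\right)} = \left(- \frac{95769}{4}\right) \left(- \frac{1}{188598}\right) = \frac{31923}{251464}$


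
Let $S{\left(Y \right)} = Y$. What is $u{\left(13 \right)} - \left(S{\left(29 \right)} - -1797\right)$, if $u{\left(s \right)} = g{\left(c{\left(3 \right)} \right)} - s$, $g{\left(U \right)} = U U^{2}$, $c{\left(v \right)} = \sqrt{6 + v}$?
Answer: $-1812$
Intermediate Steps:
$g{\left(U \right)} = U^{3}$
$u{\left(s \right)} = 27 - s$ ($u{\left(s \right)} = \left(\sqrt{6 + 3}\right)^{3} - s = \left(\sqrt{9}\right)^{3} - s = 3^{3} - s = 27 - s$)
$u{\left(13 \right)} - \left(S{\left(29 \right)} - -1797\right) = \left(27 - 13\right) - \left(29 - -1797\right) = \left(27 - 13\right) - \left(29 + 1797\right) = 14 - 1826 = -1812$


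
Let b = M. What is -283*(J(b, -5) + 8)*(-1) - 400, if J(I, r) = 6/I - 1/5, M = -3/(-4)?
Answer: 20357/5 ≈ 4071.4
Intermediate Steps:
M = ¾ (M = -3*(-¼) = ¾ ≈ 0.75000)
b = ¾ ≈ 0.75000
J(I, r) = -⅕ + 6/I (J(I, r) = 6/I - 1*⅕ = 6/I - ⅕ = -⅕ + 6/I)
-283*(J(b, -5) + 8)*(-1) - 400 = -283*((30 - 1*¾)/(5*(¾)) + 8)*(-1) - 400 = -283*((⅕)*(4/3)*(30 - ¾) + 8)*(-1) - 400 = -283*((⅕)*(4/3)*(117/4) + 8)*(-1) - 400 = -283*(39/5 + 8)*(-1) - 400 = -22357*(-1)/5 - 400 = -283*(-79/5) - 400 = 22357/5 - 400 = 20357/5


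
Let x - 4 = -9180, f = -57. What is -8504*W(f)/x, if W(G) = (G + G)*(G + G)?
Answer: 13814748/1147 ≈ 12044.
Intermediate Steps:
x = -9176 (x = 4 - 9180 = -9176)
W(G) = 4*G**2 (W(G) = (2*G)*(2*G) = 4*G**2)
-8504*W(f)/x = -8504/((-9176/(4*(-57)**2))) = -8504/((-9176/(4*3249))) = -8504/((-9176/12996)) = -8504/((-9176*1/12996)) = -8504/(-2294/3249) = -8504*(-3249/2294) = 13814748/1147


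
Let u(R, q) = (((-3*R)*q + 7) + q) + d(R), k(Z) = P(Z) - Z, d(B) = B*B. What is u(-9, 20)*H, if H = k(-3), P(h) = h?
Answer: 0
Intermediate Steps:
d(B) = B**2
k(Z) = 0 (k(Z) = Z - Z = 0)
H = 0
u(R, q) = 7 + q + R**2 - 3*R*q (u(R, q) = (((-3*R)*q + 7) + q) + R**2 = ((-3*R*q + 7) + q) + R**2 = ((7 - 3*R*q) + q) + R**2 = (7 + q - 3*R*q) + R**2 = 7 + q + R**2 - 3*R*q)
u(-9, 20)*H = (7 + 20 + (-9)**2 - 3*(-9)*20)*0 = (7 + 20 + 81 + 540)*0 = 648*0 = 0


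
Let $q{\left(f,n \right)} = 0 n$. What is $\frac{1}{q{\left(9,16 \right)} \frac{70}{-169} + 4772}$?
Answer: $\frac{1}{4772} \approx 0.00020956$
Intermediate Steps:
$q{\left(f,n \right)} = 0$
$\frac{1}{q{\left(9,16 \right)} \frac{70}{-169} + 4772} = \frac{1}{0 \frac{70}{-169} + 4772} = \frac{1}{0 \cdot 70 \left(- \frac{1}{169}\right) + 4772} = \frac{1}{0 \left(- \frac{70}{169}\right) + 4772} = \frac{1}{0 + 4772} = \frac{1}{4772}$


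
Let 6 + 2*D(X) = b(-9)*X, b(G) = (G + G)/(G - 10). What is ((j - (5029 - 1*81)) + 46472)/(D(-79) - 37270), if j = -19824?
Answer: -206150/354449 ≈ -0.58161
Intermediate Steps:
b(G) = 2*G/(-10 + G) (b(G) = (2*G)/(-10 + G) = 2*G/(-10 + G))
D(X) = -3 + 9*X/19 (D(X) = -3 + ((2*(-9)/(-10 - 9))*X)/2 = -3 + ((2*(-9)/(-19))*X)/2 = -3 + ((2*(-9)*(-1/19))*X)/2 = -3 + (18*X/19)/2 = -3 + 9*X/19)
((j - (5029 - 1*81)) + 46472)/(D(-79) - 37270) = ((-19824 - (5029 - 1*81)) + 46472)/((-3 + (9/19)*(-79)) - 37270) = ((-19824 - (5029 - 81)) + 46472)/((-3 - 711/19) - 37270) = ((-19824 - 1*4948) + 46472)/(-768/19 - 37270) = ((-19824 - 4948) + 46472)/(-708898/19) = (-24772 + 46472)*(-19/708898) = 21700*(-19/708898) = -206150/354449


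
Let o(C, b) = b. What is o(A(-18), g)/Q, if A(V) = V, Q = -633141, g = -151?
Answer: 151/633141 ≈ 0.00023849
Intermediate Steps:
o(A(-18), g)/Q = -151/(-633141) = -151*(-1/633141) = 151/633141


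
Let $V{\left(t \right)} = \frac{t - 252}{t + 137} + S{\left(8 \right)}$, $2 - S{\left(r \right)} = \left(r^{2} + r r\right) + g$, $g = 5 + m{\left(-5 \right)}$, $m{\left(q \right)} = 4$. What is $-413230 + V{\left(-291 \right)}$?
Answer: $- \frac{63657667}{154} \approx -4.1336 \cdot 10^{5}$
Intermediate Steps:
$g = 9$ ($g = 5 + 4 = 9$)
$S{\left(r \right)} = -7 - 2 r^{2}$ ($S{\left(r \right)} = 2 - \left(\left(r^{2} + r r\right) + 9\right) = 2 - \left(\left(r^{2} + r^{2}\right) + 9\right) = 2 - \left(2 r^{2} + 9\right) = 2 - \left(9 + 2 r^{2}\right) = -7 - 2 r^{2}$)
$V{\left(t \right)} = -135 + \frac{-252 + t}{137 + t}$ ($V{\left(t \right)} = \frac{t - 252}{t + 137} - \left(7 + 2 \cdot 8^{2}\right) = \frac{-252 + t}{137 + t} - 135 = -135 + \frac{-252 + t}{137 + t}$)
$-413230 + V{\left(-291 \right)} = -413230 + \frac{-18747 - -38994}{137 - 291} = -413230 + \frac{-18747 + 38994}{-154} = -413230 - \frac{20247}{154} = - \frac{63657667}{154}$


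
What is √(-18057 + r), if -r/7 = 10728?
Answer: I*√93153 ≈ 305.21*I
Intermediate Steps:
r = -75096 (r = -7*10728 = -75096)
√(-18057 + r) = √(-18057 - 75096) = √(-93153) = I*√93153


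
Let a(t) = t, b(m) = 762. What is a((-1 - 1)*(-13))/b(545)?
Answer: 13/381 ≈ 0.034121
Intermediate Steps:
a((-1 - 1)*(-13))/b(545) = ((-1 - 1)*(-13))/762 = -2*(-13)*(1/762) = 26*(1/762) = 13/381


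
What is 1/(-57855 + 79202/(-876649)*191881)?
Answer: -876649/9731937048379457 ≈ -9.0080e-11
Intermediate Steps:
1/(-57855 + 79202/(-876649)*191881) = (1/191881)/(-57855 + 79202*(-1/876649)) = (1/191881)/(-57855 - 79202/876649) = (1/191881)/(-50718607097/876649) = -876649/50718607097*1/191881 = -876649/9731937048379457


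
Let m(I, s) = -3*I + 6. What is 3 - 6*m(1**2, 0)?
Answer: -15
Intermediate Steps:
m(I, s) = 6 - 3*I
3 - 6*m(1**2, 0) = 3 - 6*(6 - 3*1**2) = 3 - 6*(6 - 3*1) = 3 - 6*(6 - 3) = 3 - 6*3 = 3 - 18 = -15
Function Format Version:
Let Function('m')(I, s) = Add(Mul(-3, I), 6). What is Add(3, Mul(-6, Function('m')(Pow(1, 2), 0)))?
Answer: -15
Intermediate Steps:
Function('m')(I, s) = Add(6, Mul(-3, I))
Add(3, Mul(-6, Function('m')(Pow(1, 2), 0))) = Add(3, Mul(-6, Add(6, Mul(-3, Pow(1, 2))))) = Add(3, Mul(-6, Add(6, Mul(-3, 1)))) = Add(3, Mul(-6, Add(6, -3))) = Add(3, Mul(-6, 3)) = Add(3, -18) = -15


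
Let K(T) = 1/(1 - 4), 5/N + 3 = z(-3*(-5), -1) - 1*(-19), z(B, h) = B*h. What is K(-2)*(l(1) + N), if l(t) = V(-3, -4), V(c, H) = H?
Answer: -1/3 ≈ -0.33333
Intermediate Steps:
l(t) = -4
N = 5 (N = 5/(-3 + (-3*(-5)*(-1) - 1*(-19))) = 5/(-3 + (15*(-1) + 19)) = 5/(-3 + (-15 + 19)) = 5/(-3 + 4) = 5/1 = 5*1 = 5)
K(T) = -1/3 (K(T) = 1/(-3) = -1/3)
K(-2)*(l(1) + N) = -(-4 + 5)/3 = -1/3*1 = -1/3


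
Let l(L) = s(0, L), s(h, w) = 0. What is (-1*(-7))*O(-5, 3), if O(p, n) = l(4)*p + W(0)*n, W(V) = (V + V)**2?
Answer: 0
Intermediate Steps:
W(V) = 4*V**2 (W(V) = (2*V)**2 = 4*V**2)
l(L) = 0
O(p, n) = 0 (O(p, n) = 0*p + (4*0**2)*n = 0 + (4*0)*n = 0 + 0*n = 0 + 0 = 0)
(-1*(-7))*O(-5, 3) = -1*(-7)*0 = 7*0 = 0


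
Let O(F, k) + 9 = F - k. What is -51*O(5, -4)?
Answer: 0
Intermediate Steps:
O(F, k) = -9 + F - k (O(F, k) = -9 + (F - k) = -9 + F - k)
-51*O(5, -4) = -51*(-9 + 5 - 1*(-4)) = -51*(-9 + 5 + 4) = -51*0 = 0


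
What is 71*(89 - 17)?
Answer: 5112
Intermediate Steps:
71*(89 - 17) = 71*72 = 5112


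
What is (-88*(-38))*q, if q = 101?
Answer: 337744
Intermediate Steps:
(-88*(-38))*q = -88*(-38)*101 = 3344*101 = 337744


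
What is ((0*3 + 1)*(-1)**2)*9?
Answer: 9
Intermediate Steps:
((0*3 + 1)*(-1)**2)*9 = ((0 + 1)*1)*9 = (1*1)*9 = 1*9 = 9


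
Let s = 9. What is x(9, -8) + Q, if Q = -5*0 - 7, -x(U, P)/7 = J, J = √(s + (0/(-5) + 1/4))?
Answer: -7 - 7*√37/2 ≈ -28.290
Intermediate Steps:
J = √37/2 (J = √(9 + (0/(-5) + 1/4)) = √(9 + (0*(-⅕) + 1*(¼))) = √(9 + (0 + ¼)) = √(9 + ¼) = √(37/4) = √37/2 ≈ 3.0414)
x(U, P) = -7*√37/2
Q = -7 (Q = 0 - 7 = -7)
x(9, -8) + Q = -7*√37/2 - 7 = -7 - 7*√37/2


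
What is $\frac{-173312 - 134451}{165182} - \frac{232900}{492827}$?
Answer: $- \frac{190144803801}{81406149514} \approx -2.3358$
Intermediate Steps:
$\frac{-173312 - 134451}{165182} - \frac{232900}{492827} = \left(-173312 - 134451\right) \frac{1}{165182} - \frac{232900}{492827} = \left(-307763\right) \frac{1}{165182} - \frac{232900}{492827} = - \frac{307763}{165182} - \frac{232900}{492827} = - \frac{190144803801}{81406149514}$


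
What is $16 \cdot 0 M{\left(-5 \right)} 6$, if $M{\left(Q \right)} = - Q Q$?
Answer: $0$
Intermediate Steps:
$M{\left(Q \right)} = - Q^{2}$
$16 \cdot 0 M{\left(-5 \right)} 6 = 16 \cdot 0 \left(- \left(-5\right)^{2}\right) 6 = 16 \cdot 0 \left(\left(-1\right) 25\right) 6 = 16 \cdot 0 \left(-25\right) 6 = 16 \cdot 0 \cdot 6 = 16 \cdot 0 = 0$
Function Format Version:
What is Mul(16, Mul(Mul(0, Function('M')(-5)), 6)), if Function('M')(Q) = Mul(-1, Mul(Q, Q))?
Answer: 0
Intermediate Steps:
Function('M')(Q) = Mul(-1, Pow(Q, 2))
Mul(16, Mul(Mul(0, Function('M')(-5)), 6)) = Mul(16, Mul(Mul(0, Mul(-1, Pow(-5, 2))), 6)) = Mul(16, Mul(Mul(0, Mul(-1, 25)), 6)) = Mul(16, Mul(Mul(0, -25), 6)) = Mul(16, Mul(0, 6)) = Mul(16, 0) = 0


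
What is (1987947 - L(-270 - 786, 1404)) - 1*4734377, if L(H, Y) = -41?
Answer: -2746389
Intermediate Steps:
(1987947 - L(-270 - 786, 1404)) - 1*4734377 = (1987947 - 1*(-41)) - 1*4734377 = (1987947 + 41) - 4734377 = 1987988 - 4734377 = -2746389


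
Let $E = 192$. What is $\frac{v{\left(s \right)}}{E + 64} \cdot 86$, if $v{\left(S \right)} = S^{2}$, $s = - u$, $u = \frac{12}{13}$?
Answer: $\frac{387}{1352} \approx 0.28624$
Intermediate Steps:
$u = \frac{12}{13}$ ($u = 12 \cdot \frac{1}{13} = \frac{12}{13} \approx 0.92308$)
$s = - \frac{12}{13}$ ($s = \left(-1\right) \frac{12}{13} = - \frac{12}{13} \approx -0.92308$)
$\frac{v{\left(s \right)}}{E + 64} \cdot 86 = \frac{\left(- \frac{12}{13}\right)^{2}}{192 + 64} \cdot 86 = \frac{144}{169 \cdot 256} \cdot 86 = \frac{144}{169} \cdot \frac{1}{256} \cdot 86 = \frac{9}{2704} \cdot 86 = \frac{387}{1352}$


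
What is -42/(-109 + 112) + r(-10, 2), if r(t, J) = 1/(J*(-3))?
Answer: -85/6 ≈ -14.167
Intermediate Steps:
r(t, J) = -1/(3*J) (r(t, J) = 1/(-3*J) = -1/(3*J))
-42/(-109 + 112) + r(-10, 2) = -42/(-109 + 112) - ⅓/2 = -42/3 - ⅓*½ = -42*⅓ - ⅙ = -14 - ⅙ = -85/6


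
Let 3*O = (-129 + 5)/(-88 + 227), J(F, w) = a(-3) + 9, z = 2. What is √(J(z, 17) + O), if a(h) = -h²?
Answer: 2*I*√12927/417 ≈ 0.54531*I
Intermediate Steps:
J(F, w) = 0 (J(F, w) = -1*(-3)² + 9 = -1*9 + 9 = -9 + 9 = 0)
O = -124/417 (O = ((-129 + 5)/(-88 + 227))/3 = (-124/139)/3 = (-124*1/139)/3 = (⅓)*(-124/139) = -124/417 ≈ -0.29736)
√(J(z, 17) + O) = √(0 - 124/417) = √(-124/417) = 2*I*√12927/417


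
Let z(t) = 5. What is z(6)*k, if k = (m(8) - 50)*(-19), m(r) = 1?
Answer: 4655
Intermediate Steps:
k = 931 (k = (1 - 50)*(-19) = -49*(-19) = 931)
z(6)*k = 5*931 = 4655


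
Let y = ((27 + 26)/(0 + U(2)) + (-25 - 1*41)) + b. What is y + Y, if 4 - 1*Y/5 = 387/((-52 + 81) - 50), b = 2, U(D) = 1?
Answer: 708/7 ≈ 101.14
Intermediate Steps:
y = -11 (y = ((27 + 26)/(0 + 1) + (-25 - 1*41)) + 2 = (53/1 + (-25 - 41)) + 2 = (53*1 - 66) + 2 = (53 - 66) + 2 = -13 + 2 = -11)
Y = 785/7 (Y = 20 - 1935/((-52 + 81) - 50) = 20 - 1935/(29 - 50) = 20 - 1935/(-21) = 20 - 1935*(-1)/21 = 20 - 5*(-129/7) = 20 + 645/7 = 785/7 ≈ 112.14)
y + Y = -11 + 785/7 = 708/7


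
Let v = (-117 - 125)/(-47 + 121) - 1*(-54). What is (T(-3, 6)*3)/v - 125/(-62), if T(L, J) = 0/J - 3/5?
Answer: 1152479/581870 ≈ 1.9806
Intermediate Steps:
v = 1877/37 (v = -242/74 + 54 = -242*1/74 + 54 = -121/37 + 54 = 1877/37 ≈ 50.730)
T(L, J) = -3/5 (T(L, J) = 0 - 3*1/5 = 0 - 3/5 = -3/5)
(T(-3, 6)*3)/v - 125/(-62) = (-3/5*3)/(1877/37) - 125/(-62) = -9/5*37/1877 - 125*(-1/62) = -333/9385 + 125/62 = 1152479/581870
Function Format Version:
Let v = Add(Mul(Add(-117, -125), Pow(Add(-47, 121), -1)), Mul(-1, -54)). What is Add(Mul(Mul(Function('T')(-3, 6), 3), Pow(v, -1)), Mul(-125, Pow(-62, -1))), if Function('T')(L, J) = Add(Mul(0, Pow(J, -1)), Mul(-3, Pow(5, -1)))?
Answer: Rational(1152479, 581870) ≈ 1.9806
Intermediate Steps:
v = Rational(1877, 37) (v = Add(Mul(-242, Pow(74, -1)), 54) = Add(Mul(-242, Rational(1, 74)), 54) = Add(Rational(-121, 37), 54) = Rational(1877, 37) ≈ 50.730)
Function('T')(L, J) = Rational(-3, 5) (Function('T')(L, J) = Add(0, Mul(-3, Rational(1, 5))) = Add(0, Rational(-3, 5)) = Rational(-3, 5))
Add(Mul(Mul(Function('T')(-3, 6), 3), Pow(v, -1)), Mul(-125, Pow(-62, -1))) = Add(Mul(Mul(Rational(-3, 5), 3), Pow(Rational(1877, 37), -1)), Mul(-125, Pow(-62, -1))) = Add(Mul(Rational(-9, 5), Rational(37, 1877)), Mul(-125, Rational(-1, 62))) = Add(Rational(-333, 9385), Rational(125, 62)) = Rational(1152479, 581870)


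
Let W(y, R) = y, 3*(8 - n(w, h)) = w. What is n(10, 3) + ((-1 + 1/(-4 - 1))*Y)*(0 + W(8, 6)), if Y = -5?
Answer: 158/3 ≈ 52.667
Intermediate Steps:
n(w, h) = 8 - w/3
n(10, 3) + ((-1 + 1/(-4 - 1))*Y)*(0 + W(8, 6)) = (8 - 1/3*10) + ((-1 + 1/(-4 - 1))*(-5))*(0 + 8) = (8 - 10/3) + ((-1 + 1/(-5))*(-5))*8 = 14/3 + ((-1 - 1/5)*(-5))*8 = 14/3 - 6/5*(-5)*8 = 14/3 + 6*8 = 14/3 + 48 = 158/3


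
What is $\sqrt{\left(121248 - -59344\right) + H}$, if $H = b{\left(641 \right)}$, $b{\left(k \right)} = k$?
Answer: $3 \sqrt{20137} \approx 425.71$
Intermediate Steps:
$H = 641$
$\sqrt{\left(121248 - -59344\right) + H} = \sqrt{\left(121248 - -59344\right) + 641} = \sqrt{\left(121248 + 59344\right) + 641} = \sqrt{180592 + 641} = \sqrt{181233} = 3 \sqrt{20137}$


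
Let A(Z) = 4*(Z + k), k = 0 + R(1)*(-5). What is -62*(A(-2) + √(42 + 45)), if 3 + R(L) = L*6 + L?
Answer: 5456 - 62*√87 ≈ 4877.7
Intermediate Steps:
R(L) = -3 + 7*L (R(L) = -3 + (L*6 + L) = -3 + (6*L + L) = -3 + 7*L)
k = -20 (k = 0 + (-3 + 7*1)*(-5) = 0 + (-3 + 7)*(-5) = 0 + 4*(-5) = 0 - 20 = -20)
A(Z) = -80 + 4*Z (A(Z) = 4*(Z - 20) = 4*(-20 + Z) = -80 + 4*Z)
-62*(A(-2) + √(42 + 45)) = -62*((-80 + 4*(-2)) + √(42 + 45)) = -62*((-80 - 8) + √87) = -62*(-88 + √87) = 5456 - 62*√87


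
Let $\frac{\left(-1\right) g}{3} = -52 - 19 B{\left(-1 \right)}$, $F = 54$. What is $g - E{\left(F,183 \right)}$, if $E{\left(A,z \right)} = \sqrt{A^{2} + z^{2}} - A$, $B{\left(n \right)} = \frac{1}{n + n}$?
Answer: $\frac{363}{2} - 3 \sqrt{4045} \approx -9.3009$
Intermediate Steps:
$B{\left(n \right)} = \frac{1}{2 n}$
$g = \frac{255}{2}$ ($g = - 3 \left(-52 - 19 \frac{1}{2 \left(-1\right)}\right) = - 3 \left(-52 - 19 \cdot \frac{1}{2} \left(-1\right)\right) = - 3 \left(-52 - - \frac{19}{2}\right) = - 3 \left(-52 + \frac{19}{2}\right) = \left(-3\right) \left(- \frac{85}{2}\right) = \frac{255}{2} \approx 127.5$)
$g - E{\left(F,183 \right)} = \frac{255}{2} - \left(\sqrt{54^{2} + 183^{2}} - 54\right) = \frac{255}{2} - \left(\sqrt{2916 + 33489} - 54\right) = \frac{255}{2} - \left(\sqrt{36405} - 54\right) = \frac{255}{2} - \left(3 \sqrt{4045} - 54\right) = \frac{255}{2} - \left(-54 + 3 \sqrt{4045}\right) = \frac{255}{2} + \left(54 - 3 \sqrt{4045}\right) = \frac{363}{2} - 3 \sqrt{4045}$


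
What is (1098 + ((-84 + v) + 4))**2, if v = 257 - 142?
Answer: 1283689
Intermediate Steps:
v = 115
(1098 + ((-84 + v) + 4))**2 = (1098 + ((-84 + 115) + 4))**2 = (1098 + (31 + 4))**2 = (1098 + 35)**2 = 1133**2 = 1283689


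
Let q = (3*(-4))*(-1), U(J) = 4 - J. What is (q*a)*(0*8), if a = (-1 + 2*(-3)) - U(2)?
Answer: 0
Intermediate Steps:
a = -9 (a = (-1 + 2*(-3)) - (4 - 1*2) = (-1 - 6) - (4 - 2) = -7 - 1*2 = -7 - 2 = -9)
q = 12 (q = -12*(-1) = 12)
(q*a)*(0*8) = (12*(-9))*(0*8) = -108*0 = 0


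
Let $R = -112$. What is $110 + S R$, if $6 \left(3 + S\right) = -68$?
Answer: $\frac{5146}{3} \approx 1715.3$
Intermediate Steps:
$S = - \frac{43}{3}$ ($S = -3 + \frac{1}{6} \left(-68\right) = -3 - \frac{34}{3} = - \frac{43}{3} \approx -14.333$)
$110 + S R = 110 - - \frac{4816}{3} = 110 + \frac{4816}{3} = \frac{5146}{3}$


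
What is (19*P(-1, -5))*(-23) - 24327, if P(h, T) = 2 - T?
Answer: -27386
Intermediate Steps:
(19*P(-1, -5))*(-23) - 24327 = (19*(2 - 1*(-5)))*(-23) - 24327 = (19*(2 + 5))*(-23) - 24327 = (19*7)*(-23) - 24327 = 133*(-23) - 24327 = -3059 - 24327 = -27386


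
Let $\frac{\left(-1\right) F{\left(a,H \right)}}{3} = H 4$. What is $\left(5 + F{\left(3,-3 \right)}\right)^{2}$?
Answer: $1681$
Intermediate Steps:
$F{\left(a,H \right)} = - 12 H$ ($F{\left(a,H \right)} = - 3 H 4 = - 3 \cdot 4 H = - 12 H$)
$\left(5 + F{\left(3,-3 \right)}\right)^{2} = \left(5 - -36\right)^{2} = \left(5 + 36\right)^{2} = 41^{2} = 1681$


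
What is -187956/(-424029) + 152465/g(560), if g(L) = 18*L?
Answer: 4436278531/284947488 ≈ 15.569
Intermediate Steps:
-187956/(-424029) + 152465/g(560) = -187956/(-424029) + 152465/((18*560)) = -187956*(-1/424029) + 152465/10080 = 62652/141343 + 152465*(1/10080) = 62652/141343 + 30493/2016 = 4436278531/284947488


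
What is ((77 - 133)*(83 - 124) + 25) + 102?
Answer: 2423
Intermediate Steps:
((77 - 133)*(83 - 124) + 25) + 102 = (-56*(-41) + 25) + 102 = (2296 + 25) + 102 = 2321 + 102 = 2423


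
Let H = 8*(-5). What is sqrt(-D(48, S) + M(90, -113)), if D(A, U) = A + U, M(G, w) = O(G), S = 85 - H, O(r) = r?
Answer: I*sqrt(83) ≈ 9.1104*I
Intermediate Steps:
H = -40
S = 125 (S = 85 - 1*(-40) = 85 + 40 = 125)
M(G, w) = G
sqrt(-D(48, S) + M(90, -113)) = sqrt(-(48 + 125) + 90) = sqrt(-1*173 + 90) = sqrt(-173 + 90) = sqrt(-83) = I*sqrt(83)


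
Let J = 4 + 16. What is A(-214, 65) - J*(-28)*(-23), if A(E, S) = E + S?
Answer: -13029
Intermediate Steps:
J = 20
A(-214, 65) - J*(-28)*(-23) = (-214 + 65) - 20*(-28)*(-23) = -149 - (-560)*(-23) = -149 - 1*12880 = -149 - 12880 = -13029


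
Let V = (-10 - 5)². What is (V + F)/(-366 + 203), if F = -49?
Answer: -176/163 ≈ -1.0798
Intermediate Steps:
V = 225 (V = (-15)² = 225)
(V + F)/(-366 + 203) = (225 - 49)/(-366 + 203) = 176/(-163) = 176*(-1/163) = -176/163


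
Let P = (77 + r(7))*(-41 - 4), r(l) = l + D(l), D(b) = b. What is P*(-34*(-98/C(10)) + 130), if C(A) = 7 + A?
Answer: -1334970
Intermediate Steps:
r(l) = 2*l (r(l) = l + l = 2*l)
P = -4095 (P = (77 + 2*7)*(-41 - 4) = (77 + 14)*(-45) = 91*(-45) = -4095)
P*(-34*(-98/C(10)) + 130) = -4095*(-34*(-98/(7 + 10)) + 130) = -4095*(-34/(17*(-1/98)) + 130) = -4095*(-34/(-17/98) + 130) = -4095*(-34*(-98/17) + 130) = -4095*(196 + 130) = -4095*326 = -1334970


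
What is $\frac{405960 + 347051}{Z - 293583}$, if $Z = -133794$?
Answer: $- \frac{753011}{427377} \approx -1.7619$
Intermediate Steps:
$\frac{405960 + 347051}{Z - 293583} = \frac{405960 + 347051}{-133794 - 293583} = \frac{753011}{-427377} = 753011 \left(- \frac{1}{427377}\right) = - \frac{753011}{427377}$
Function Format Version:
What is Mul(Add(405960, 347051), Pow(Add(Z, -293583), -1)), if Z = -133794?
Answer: Rational(-753011, 427377) ≈ -1.7619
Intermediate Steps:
Mul(Add(405960, 347051), Pow(Add(Z, -293583), -1)) = Mul(Add(405960, 347051), Pow(Add(-133794, -293583), -1)) = Mul(753011, Pow(-427377, -1)) = Mul(753011, Rational(-1, 427377)) = Rational(-753011, 427377)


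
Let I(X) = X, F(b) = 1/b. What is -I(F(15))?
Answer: -1/15 ≈ -0.066667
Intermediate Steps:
-I(F(15)) = -1/15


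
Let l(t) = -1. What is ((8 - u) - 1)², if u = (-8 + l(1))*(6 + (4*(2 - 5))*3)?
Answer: 69169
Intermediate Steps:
u = 270 (u = (-8 - 1)*(6 + (4*(2 - 5))*3) = -9*(6 + (4*(-3))*3) = -9*(6 - 12*3) = -9*(6 - 36) = -9*(-30) = 270)
((8 - u) - 1)² = ((8 - 1*270) - 1)² = ((8 - 270) - 1)² = (-262 - 1)² = (-263)² = 69169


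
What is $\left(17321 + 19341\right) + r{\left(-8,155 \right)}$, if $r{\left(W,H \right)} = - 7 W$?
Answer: $36718$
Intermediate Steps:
$\left(17321 + 19341\right) + r{\left(-8,155 \right)} = \left(17321 + 19341\right) - -56 = 36662 + 56 = 36718$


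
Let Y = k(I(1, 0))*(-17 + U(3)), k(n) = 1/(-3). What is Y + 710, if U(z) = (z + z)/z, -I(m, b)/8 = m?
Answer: 715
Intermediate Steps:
I(m, b) = -8*m
k(n) = -⅓
U(z) = 2 (U(z) = (2*z)/z = 2)
Y = 5 (Y = -(-17 + 2)/3 = -⅓*(-15) = 5)
Y + 710 = 5 + 710 = 715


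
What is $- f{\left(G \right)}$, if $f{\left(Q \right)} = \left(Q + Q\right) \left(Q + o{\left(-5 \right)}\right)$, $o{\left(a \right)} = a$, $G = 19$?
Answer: $-532$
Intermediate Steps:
$f{\left(Q \right)} = 2 Q \left(-5 + Q\right)$ ($f{\left(Q \right)} = \left(Q + Q\right) \left(Q - 5\right) = 2 Q \left(-5 + Q\right)$)
$- f{\left(G \right)} = - 2 \cdot 19 \left(-5 + 19\right) = - 2 \cdot 19 \cdot 14 = \left(-1\right) 532 = -532$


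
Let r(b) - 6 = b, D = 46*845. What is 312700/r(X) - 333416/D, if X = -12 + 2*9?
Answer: 1518831001/58305 ≈ 26050.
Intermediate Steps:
D = 38870
X = 6 (X = -12 + 18 = 6)
r(b) = 6 + b
312700/r(X) - 333416/D = 312700/(6 + 6) - 333416/38870 = 312700/12 - 333416*1/38870 = 312700*(1/12) - 166708/19435 = 78175/3 - 166708/19435 = 1518831001/58305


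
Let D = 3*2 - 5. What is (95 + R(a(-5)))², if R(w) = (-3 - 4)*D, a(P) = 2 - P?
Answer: 7744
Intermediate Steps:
D = 1 (D = 6 - 5 = 1)
R(w) = -7 (R(w) = (-3 - 4)*1 = -7*1 = -7)
(95 + R(a(-5)))² = (95 - 7)² = 88² = 7744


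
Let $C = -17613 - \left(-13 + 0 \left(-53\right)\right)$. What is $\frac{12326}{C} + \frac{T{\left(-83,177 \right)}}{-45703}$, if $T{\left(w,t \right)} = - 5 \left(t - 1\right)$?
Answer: $- \frac{273923589}{402186400} \approx -0.68109$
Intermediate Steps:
$T{\left(w,t \right)} = 5 - 5 t$ ($T{\left(w,t \right)} = - 5 \left(-1 + t\right) = 5 - 5 t$)
$C = -17600$ ($C = -17613 - \left(-13 + 0\right) = -17613 - -13 = -17613 + 13 = -17600$)
$\frac{12326}{C} + \frac{T{\left(-83,177 \right)}}{-45703} = \frac{12326}{-17600} + \frac{5 - 885}{-45703} = 12326 \left(- \frac{1}{17600}\right) + \left(5 - 885\right) \left(- \frac{1}{45703}\right) = - \frac{6163}{8800} - - \frac{880}{45703} = - \frac{6163}{8800} + \frac{880}{45703} = - \frac{273923589}{402186400}$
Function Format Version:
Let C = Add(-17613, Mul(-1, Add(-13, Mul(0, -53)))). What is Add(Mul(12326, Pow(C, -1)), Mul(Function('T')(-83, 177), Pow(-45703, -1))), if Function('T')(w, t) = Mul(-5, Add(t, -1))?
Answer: Rational(-273923589, 402186400) ≈ -0.68109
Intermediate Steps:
Function('T')(w, t) = Add(5, Mul(-5, t)) (Function('T')(w, t) = Mul(-5, Add(-1, t)) = Add(5, Mul(-5, t)))
C = -17600 (C = Add(-17613, Mul(-1, Add(-13, 0))) = Add(-17613, Mul(-1, -13)) = Add(-17613, 13) = -17600)
Add(Mul(12326, Pow(C, -1)), Mul(Function('T')(-83, 177), Pow(-45703, -1))) = Add(Mul(12326, Pow(-17600, -1)), Mul(Add(5, Mul(-5, 177)), Pow(-45703, -1))) = Add(Mul(12326, Rational(-1, 17600)), Mul(Add(5, -885), Rational(-1, 45703))) = Add(Rational(-6163, 8800), Mul(-880, Rational(-1, 45703))) = Add(Rational(-6163, 8800), Rational(880, 45703)) = Rational(-273923589, 402186400)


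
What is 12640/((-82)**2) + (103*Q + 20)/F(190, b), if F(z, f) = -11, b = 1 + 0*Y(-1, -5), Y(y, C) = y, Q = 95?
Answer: -16447445/18491 ≈ -889.48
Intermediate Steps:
b = 1 (b = 1 + 0*(-1) = 1 + 0 = 1)
12640/((-82)**2) + (103*Q + 20)/F(190, b) = 12640/((-82)**2) + (103*95 + 20)/(-11) = 12640/6724 + (9785 + 20)*(-1/11) = 12640*(1/6724) + 9805*(-1/11) = 3160/1681 - 9805/11 = -16447445/18491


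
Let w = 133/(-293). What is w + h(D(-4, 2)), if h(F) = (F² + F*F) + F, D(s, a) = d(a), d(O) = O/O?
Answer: 746/293 ≈ 2.5461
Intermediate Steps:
d(O) = 1
D(s, a) = 1
h(F) = F + 2*F² (h(F) = (F² + F²) + F = 2*F² + F = F + 2*F²)
w = -133/293 (w = 133*(-1/293) = -133/293 ≈ -0.45393)
w + h(D(-4, 2)) = -133/293 + 1*(1 + 2*1) = -133/293 + 1*(1 + 2) = -133/293 + 1*3 = -133/293 + 3 = 746/293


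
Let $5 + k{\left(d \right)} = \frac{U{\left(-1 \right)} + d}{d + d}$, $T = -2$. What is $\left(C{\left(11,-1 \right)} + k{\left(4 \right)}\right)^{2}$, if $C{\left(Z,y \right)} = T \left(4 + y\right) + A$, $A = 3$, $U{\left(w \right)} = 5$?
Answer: $\frac{3025}{64} \approx 47.266$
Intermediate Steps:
$k{\left(d \right)} = -5 + \frac{5 + d}{2 d}$ ($k{\left(d \right)} = -5 + \frac{5 + d}{d + d} = -5 + \frac{5 + d}{2 d}$)
$C{\left(Z,y \right)} = -5 - 2 y$ ($C{\left(Z,y \right)} = - 2 \left(4 + y\right) + 3 = \left(-8 - 2 y\right) + 3 = -5 - 2 y$)
$\left(C{\left(11,-1 \right)} + k{\left(4 \right)}\right)^{2} = \left(\left(-5 - -2\right) + \frac{5 - 36}{2 \cdot 4}\right)^{2} = \left(\left(-5 + 2\right) + \frac{1}{2} \cdot \frac{1}{4} \left(5 - 36\right)\right)^{2} = \left(-3 + \frac{1}{2} \cdot \frac{1}{4} \left(-31\right)\right)^{2} = \left(-3 - \frac{31}{8}\right)^{2} = \left(- \frac{55}{8}\right)^{2} = \frac{3025}{64}$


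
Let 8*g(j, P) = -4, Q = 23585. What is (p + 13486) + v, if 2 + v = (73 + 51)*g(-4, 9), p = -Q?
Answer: -10163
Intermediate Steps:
p = -23585 (p = -1*23585 = -23585)
g(j, P) = -½ (g(j, P) = (⅛)*(-4) = -½)
v = -64 (v = -2 + (73 + 51)*(-½) = -2 + 124*(-½) = -2 - 62 = -64)
(p + 13486) + v = (-23585 + 13486) - 64 = -10099 - 64 = -10163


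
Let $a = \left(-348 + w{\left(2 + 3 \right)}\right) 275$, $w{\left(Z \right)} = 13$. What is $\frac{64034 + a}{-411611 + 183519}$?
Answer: $\frac{28091}{228092} \approx 0.12316$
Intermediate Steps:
$a = -92125$ ($a = \left(-348 + 13\right) 275 = \left(-335\right) 275 = -92125$)
$\frac{64034 + a}{-411611 + 183519} = \frac{64034 - 92125}{-411611 + 183519} = - \frac{28091}{-228092} = \left(-28091\right) \left(- \frac{1}{228092}\right) = \frac{28091}{228092}$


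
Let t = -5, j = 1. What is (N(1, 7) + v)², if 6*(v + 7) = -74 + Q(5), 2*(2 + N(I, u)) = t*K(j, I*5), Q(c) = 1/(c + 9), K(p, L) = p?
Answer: 444889/784 ≈ 567.46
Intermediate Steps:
Q(c) = 1/(9 + c)
N(I, u) = -9/2 (N(I, u) = -2 + (-5*1)/2 = -2 + (½)*(-5) = -2 - 5/2 = -9/2)
v = -541/28 (v = -7 + (-74 + 1/(9 + 5))/6 = -7 + (-74 + 1/14)/6 = -7 + (⅙)*(-1035/14) = -7 - 345/28 = -541/28 ≈ -19.321)
(N(1, 7) + v)² = (-9/2 - 541/28)² = (-667/28)² = 444889/784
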